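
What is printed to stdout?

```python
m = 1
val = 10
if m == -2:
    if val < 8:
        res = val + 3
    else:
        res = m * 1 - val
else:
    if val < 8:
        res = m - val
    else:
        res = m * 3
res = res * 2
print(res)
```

6

m=1, val=10
m == -2 is False; val < 8 is False
→ res = m * 3 = 3
res = 3*2 = 6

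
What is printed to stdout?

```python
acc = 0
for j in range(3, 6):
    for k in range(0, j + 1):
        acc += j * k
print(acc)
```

133

j=3,k=0: acc = 0+0 = 0
j=3,k=1: acc = 0+3 = 3
j=3,k=2: acc = 3+6 = 9
j=3,k=3: acc = 9+9 = 18
j=4,k=0: acc = 18+0 = 18
j=4,k=1: acc = 18+4 = 22
j=4,k=2: acc = 22+8 = 30
j=4,k=3: acc = 30+12 = 42
j=4,k=4: acc = 42+16 = 58
j=5,k=0: acc = 58+0 = 58
j=5,k=1: acc = 58+5 = 63
j=5,k=2: acc = 63+10 = 73
j=5,k=3: acc = 73+15 = 88
j=5,k=4: acc = 88+20 = 108
j=5,k=5: acc = 108+25 = 133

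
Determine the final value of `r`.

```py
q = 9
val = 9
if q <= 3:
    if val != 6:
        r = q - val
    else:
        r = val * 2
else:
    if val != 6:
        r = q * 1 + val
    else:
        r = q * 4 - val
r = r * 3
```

54

q=9, val=9
q <= 3 is False; val != 6 is True
→ r = q * 1 + val = 18
r = 18*3 = 54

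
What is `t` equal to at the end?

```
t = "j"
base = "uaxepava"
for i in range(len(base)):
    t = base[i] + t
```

'avapexauj'

i=0: prepend 'u' → 'uj'
i=1: prepend 'a' → 'auj'
i=2: prepend 'x' → 'xauj'
i=3: prepend 'e' → 'exauj'
i=4: prepend 'p' → 'pexauj'
i=5: prepend 'a' → 'apexauj'
i=6: prepend 'v' → 'vapexauj'
i=7: prepend 'a' → 'avapexauj'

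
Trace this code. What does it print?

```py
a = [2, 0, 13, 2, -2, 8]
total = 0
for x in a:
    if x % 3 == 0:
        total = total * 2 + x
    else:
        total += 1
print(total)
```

x=2: not %3==0, total = 0+1 = 1
x=0: %3==0, total = 1*2+0 = 2
x=13: not %3==0, total = 2+1 = 3
x=2: not %3==0, total = 3+1 = 4
x=-2: not %3==0, total = 4+1 = 5
x=8: not %3==0, total = 5+1 = 6

6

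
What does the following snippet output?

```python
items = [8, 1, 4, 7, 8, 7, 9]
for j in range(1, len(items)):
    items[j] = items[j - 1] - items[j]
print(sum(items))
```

-45

j=1: items[1] = 8-1 = 7 → [8, 7, 4, 7, 8, 7, 9]
j=2: items[2] = 7-4 = 3 → [8, 7, 3, 7, 8, 7, 9]
j=3: items[3] = 3-7 = -4 → [8, 7, 3, -4, 8, 7, 9]
j=4: items[4] = (-4)-8 = -12 → [8, 7, 3, -4, -12, 7, 9]
j=5: items[5] = (-12)-7 = -19 → [8, 7, 3, -4, -12, -19, 9]
j=6: items[6] = (-19)-9 = -28 → [8, 7, 3, -4, -12, -19, -28]
sum = -45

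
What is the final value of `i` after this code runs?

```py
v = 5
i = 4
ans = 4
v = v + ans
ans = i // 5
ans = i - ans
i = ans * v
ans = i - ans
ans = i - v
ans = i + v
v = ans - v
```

v = 5+4 = 9
ans = 4//5 = 0
ans = 4-0 = 4
i = 4*9 = 36
ans = 36-4 = 32
ans = 36-9 = 27
ans = 36+9 = 45
v = 45-9 = 36

36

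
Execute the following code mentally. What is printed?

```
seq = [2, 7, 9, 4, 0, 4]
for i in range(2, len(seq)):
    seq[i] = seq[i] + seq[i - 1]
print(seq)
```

[2, 7, 16, 20, 20, 24]

i=2: seq[2] = 9+7 = 16 → [2, 7, 16, 4, 0, 4]
i=3: seq[3] = 4+16 = 20 → [2, 7, 16, 20, 0, 4]
i=4: seq[4] = 0+20 = 20 → [2, 7, 16, 20, 20, 4]
i=5: seq[5] = 4+20 = 24 → [2, 7, 16, 20, 20, 24]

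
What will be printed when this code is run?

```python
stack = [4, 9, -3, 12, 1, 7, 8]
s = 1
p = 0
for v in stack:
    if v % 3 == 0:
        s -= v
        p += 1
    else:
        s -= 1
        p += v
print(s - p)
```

-44

v=4: not %3==0, s = 1-1 = 0; p=4
v=9: %3==0, s = 0-9 = -9; p=5
v=-3: %3==0, s = (-9)-(-3) = -6; p=6
v=12: %3==0, s = (-6)-12 = -18; p=7
v=1: not %3==0, s = (-18)-1 = -19; p=8
v=7: not %3==0, s = (-19)-1 = -20; p=15
v=8: not %3==0, s = (-20)-1 = -21; p=23
s-p = (-21)-23 = -44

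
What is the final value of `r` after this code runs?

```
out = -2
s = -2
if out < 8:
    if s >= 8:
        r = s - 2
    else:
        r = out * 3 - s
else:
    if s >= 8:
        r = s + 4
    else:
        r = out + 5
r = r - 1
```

-5

out=-2, s=-2
out < 8 is True; s >= 8 is False
→ r = out * 3 - s = -4
r = (-4)-1 = -5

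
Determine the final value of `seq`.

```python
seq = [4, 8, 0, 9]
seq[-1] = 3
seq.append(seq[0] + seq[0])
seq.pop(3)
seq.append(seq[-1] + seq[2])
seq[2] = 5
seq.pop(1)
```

seq[-1] = 3 → [4, 8, 0, 3]
append seq[0]+seq[0] = 4+4 = 8 → [4, 8, 0, 3, 8]
pop(3) removes 3 → [4, 8, 0, 8]
append seq[-1]+seq[2] = 8+0 = 8 → [4, 8, 0, 8, 8]
seq[2] = 5 → [4, 8, 5, 8, 8]
pop(1) removes 8 → [4, 5, 8, 8]

[4, 5, 8, 8]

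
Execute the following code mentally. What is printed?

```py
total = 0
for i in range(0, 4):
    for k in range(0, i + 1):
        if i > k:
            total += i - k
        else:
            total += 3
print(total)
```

22

i=0,k=0: not 0>0, total = 0+3 = 3
i=1,k=0: 1>0, total = 3+1 = 4
i=1,k=1: not 1>1, total = 4+3 = 7
i=2,k=0: 2>0, total = 7+2 = 9
i=2,k=1: 2>1, total = 9+1 = 10
i=2,k=2: not 2>2, total = 10+3 = 13
i=3,k=0: 3>0, total = 13+3 = 16
i=3,k=1: 3>1, total = 16+2 = 18
i=3,k=2: 3>2, total = 18+1 = 19
i=3,k=3: not 3>3, total = 19+3 = 22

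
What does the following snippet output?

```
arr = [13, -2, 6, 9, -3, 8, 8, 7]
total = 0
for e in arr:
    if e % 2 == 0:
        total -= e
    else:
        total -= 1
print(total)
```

e=13: not even, total = 0-1 = -1
e=-2: even, total = (-1)-(-2) = 1
e=6: even, total = 1-6 = -5
e=9: not even, total = (-5)-1 = -6
e=-3: not even, total = (-6)-1 = -7
e=8: even, total = (-7)-8 = -15
e=8: even, total = (-15)-8 = -23
e=7: not even, total = (-23)-1 = -24

-24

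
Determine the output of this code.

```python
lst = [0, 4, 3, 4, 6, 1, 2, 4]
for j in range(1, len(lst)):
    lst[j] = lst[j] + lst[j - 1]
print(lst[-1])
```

24

j=1: lst[1] = 4+0 = 4 → [0, 4, 3, 4, 6, 1, 2, 4]
j=2: lst[2] = 3+4 = 7 → [0, 4, 7, 4, 6, 1, 2, 4]
j=3: lst[3] = 4+7 = 11 → [0, 4, 7, 11, 6, 1, 2, 4]
j=4: lst[4] = 6+11 = 17 → [0, 4, 7, 11, 17, 1, 2, 4]
j=5: lst[5] = 1+17 = 18 → [0, 4, 7, 11, 17, 18, 2, 4]
j=6: lst[6] = 2+18 = 20 → [0, 4, 7, 11, 17, 18, 20, 4]
j=7: lst[7] = 4+20 = 24 → [0, 4, 7, 11, 17, 18, 20, 24]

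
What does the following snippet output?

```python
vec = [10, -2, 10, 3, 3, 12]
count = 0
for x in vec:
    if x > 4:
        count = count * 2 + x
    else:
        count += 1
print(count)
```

x=10: >4, count = 0*2+10 = 10
x=-2: not >4, count = 10+1 = 11
x=10: >4, count = 11*2+10 = 32
x=3: not >4, count = 32+1 = 33
x=3: not >4, count = 33+1 = 34
x=12: >4, count = 34*2+12 = 80

80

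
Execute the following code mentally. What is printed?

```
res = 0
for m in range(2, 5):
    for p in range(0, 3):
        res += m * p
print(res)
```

m=2,p=0: res = 0+0 = 0
m=2,p=1: res = 0+2 = 2
m=2,p=2: res = 2+4 = 6
m=3,p=0: res = 6+0 = 6
m=3,p=1: res = 6+3 = 9
m=3,p=2: res = 9+6 = 15
m=4,p=0: res = 15+0 = 15
m=4,p=1: res = 15+4 = 19
m=4,p=2: res = 19+8 = 27

27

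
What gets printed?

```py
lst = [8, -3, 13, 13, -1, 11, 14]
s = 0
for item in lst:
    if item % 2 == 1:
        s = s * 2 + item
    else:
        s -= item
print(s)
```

item=8: not odd, s = 0-8 = -8
item=-3: odd, s = (-8)*2+(-3) = -19
item=13: odd, s = (-19)*2+13 = -25
item=13: odd, s = (-25)*2+13 = -37
item=-1: odd, s = (-37)*2+(-1) = -75
item=11: odd, s = (-75)*2+11 = -139
item=14: not odd, s = (-139)-14 = -153

-153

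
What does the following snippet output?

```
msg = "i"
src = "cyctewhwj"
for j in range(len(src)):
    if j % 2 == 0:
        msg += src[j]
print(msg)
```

j=0: add 'c' → 'ic'
j=1: skip
j=2: add 'c' → 'icc'
j=3: skip
j=4: add 'e' → 'icce'
j=5: skip
j=6: add 'h' → 'icceh'
j=7: skip
j=8: add 'j' → 'iccehj'

iccehj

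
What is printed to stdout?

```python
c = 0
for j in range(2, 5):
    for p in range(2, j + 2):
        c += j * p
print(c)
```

93

j=2,p=2: c = 0+4 = 4
j=2,p=3: c = 4+6 = 10
j=3,p=2: c = 10+6 = 16
j=3,p=3: c = 16+9 = 25
j=3,p=4: c = 25+12 = 37
j=4,p=2: c = 37+8 = 45
j=4,p=3: c = 45+12 = 57
j=4,p=4: c = 57+16 = 73
j=4,p=5: c = 73+20 = 93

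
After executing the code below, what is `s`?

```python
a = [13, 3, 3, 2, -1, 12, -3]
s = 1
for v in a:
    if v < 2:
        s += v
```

v=13: not <2
v=3: not <2
v=3: not <2
v=2: not <2
v=-1: <2, s = 1+(-1) = 0
v=12: not <2
v=-3: <2, s = 0+(-3) = -3

-3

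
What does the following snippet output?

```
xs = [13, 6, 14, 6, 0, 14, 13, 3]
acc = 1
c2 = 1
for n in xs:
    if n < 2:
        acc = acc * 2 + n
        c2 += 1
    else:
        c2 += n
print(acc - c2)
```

-69

n=13: not <2; c2=14
n=6: not <2; c2=20
n=14: not <2; c2=34
n=6: not <2; c2=40
n=0: <2, acc = 1*2+0 = 2; c2=41
n=14: not <2; c2=55
n=13: not <2; c2=68
n=3: not <2; c2=71
acc-c2 = 2-71 = -69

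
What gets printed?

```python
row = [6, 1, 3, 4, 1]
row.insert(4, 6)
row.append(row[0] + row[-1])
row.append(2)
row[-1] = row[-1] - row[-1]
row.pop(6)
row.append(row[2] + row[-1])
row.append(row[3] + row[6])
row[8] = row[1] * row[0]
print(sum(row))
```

30

insert 6 at 4 → [6, 1, 3, 4, 6, 1]
append row[0]+row[-1] = 6+1 = 7 → [6, 1, 3, 4, 6, 1, 7]
append 2 → [6, 1, 3, 4, 6, 1, 7, 2]
row[-1] = row[-1]-row[-1] = 2-2 = 0 → [6, 1, 3, 4, 6, 1, 7, 0]
pop(6) removes 7 → [6, 1, 3, 4, 6, 1, 0]
append row[2]+row[-1] = 3+0 = 3 → [6, 1, 3, 4, 6, 1, 0, 3]
append row[3]+row[6] = 4+0 = 4 → [6, 1, 3, 4, 6, 1, 0, 3, 4]
row[8] = row[1]*row[0] = 1*6 = 6 → [6, 1, 3, 4, 6, 1, 0, 3, 6]
sum = 30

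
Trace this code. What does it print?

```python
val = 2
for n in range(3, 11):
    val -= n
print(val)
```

n=3: val = 2-3 = -1
n=4: val = (-1)-4 = -5
n=5: val = (-5)-5 = -10
n=6: val = (-10)-6 = -16
n=7: val = (-16)-7 = -23
n=8: val = (-23)-8 = -31
n=9: val = (-31)-9 = -40
n=10: val = (-40)-10 = -50

-50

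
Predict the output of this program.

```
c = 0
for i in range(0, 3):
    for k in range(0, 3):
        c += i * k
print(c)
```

9

i=0,k=0: c = 0+0 = 0
i=0,k=1: c = 0+0 = 0
i=0,k=2: c = 0+0 = 0
i=1,k=0: c = 0+0 = 0
i=1,k=1: c = 0+1 = 1
i=1,k=2: c = 1+2 = 3
i=2,k=0: c = 3+0 = 3
i=2,k=1: c = 3+2 = 5
i=2,k=2: c = 5+4 = 9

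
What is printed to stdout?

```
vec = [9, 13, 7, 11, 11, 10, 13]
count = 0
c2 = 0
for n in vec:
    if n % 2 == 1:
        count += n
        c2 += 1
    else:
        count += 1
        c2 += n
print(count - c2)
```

49

n=9: odd, count = 0+9 = 9; c2=1
n=13: odd, count = 9+13 = 22; c2=2
n=7: odd, count = 22+7 = 29; c2=3
n=11: odd, count = 29+11 = 40; c2=4
n=11: odd, count = 40+11 = 51; c2=5
n=10: not odd, count = 51+1 = 52; c2=15
n=13: odd, count = 52+13 = 65; c2=16
count-c2 = 65-16 = 49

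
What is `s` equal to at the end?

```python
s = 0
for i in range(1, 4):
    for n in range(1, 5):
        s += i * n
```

60

i=1,n=1: s = 0+1 = 1
i=1,n=2: s = 1+2 = 3
i=1,n=3: s = 3+3 = 6
i=1,n=4: s = 6+4 = 10
i=2,n=1: s = 10+2 = 12
i=2,n=2: s = 12+4 = 16
i=2,n=3: s = 16+6 = 22
i=2,n=4: s = 22+8 = 30
i=3,n=1: s = 30+3 = 33
i=3,n=2: s = 33+6 = 39
i=3,n=3: s = 39+9 = 48
i=3,n=4: s = 48+12 = 60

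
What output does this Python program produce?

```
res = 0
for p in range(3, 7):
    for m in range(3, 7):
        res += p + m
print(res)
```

144

p=3,m=3: res = 0+6 = 6
p=3,m=4: res = 6+7 = 13
p=3,m=5: res = 13+8 = 21
p=3,m=6: res = 21+9 = 30
p=4,m=3: res = 30+7 = 37
p=4,m=4: res = 37+8 = 45
p=4,m=5: res = 45+9 = 54
p=4,m=6: res = 54+10 = 64
p=5,m=3: res = 64+8 = 72
p=5,m=4: res = 72+9 = 81
p=5,m=5: res = 81+10 = 91
p=5,m=6: res = 91+11 = 102
p=6,m=3: res = 102+9 = 111
p=6,m=4: res = 111+10 = 121
p=6,m=5: res = 121+11 = 132
p=6,m=6: res = 132+12 = 144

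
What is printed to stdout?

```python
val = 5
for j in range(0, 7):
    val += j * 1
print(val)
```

26

j=0: val = 5+0*1 = 5
j=1: val = 5+1*1 = 6
j=2: val = 6+2*1 = 8
j=3: val = 8+3*1 = 11
j=4: val = 11+4*1 = 15
j=5: val = 15+5*1 = 20
j=6: val = 20+6*1 = 26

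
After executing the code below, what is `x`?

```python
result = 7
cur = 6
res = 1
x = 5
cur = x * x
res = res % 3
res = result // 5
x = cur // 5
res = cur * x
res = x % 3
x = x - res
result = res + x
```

cur = 5*5 = 25
res = 1%3 = 1
res = 7//5 = 1
x = 25//5 = 5
res = 25*5 = 125
res = 5%3 = 2
x = 5-2 = 3
result = 2+3 = 5

3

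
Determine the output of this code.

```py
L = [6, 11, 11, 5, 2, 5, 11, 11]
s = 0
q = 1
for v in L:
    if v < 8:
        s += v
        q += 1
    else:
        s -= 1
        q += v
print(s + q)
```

v=6: <8, s = 0+6 = 6; q=2
v=11: not <8, s = 6-1 = 5; q=13
v=11: not <8, s = 5-1 = 4; q=24
v=5: <8, s = 4+5 = 9; q=25
v=2: <8, s = 9+2 = 11; q=26
v=5: <8, s = 11+5 = 16; q=27
v=11: not <8, s = 16-1 = 15; q=38
v=11: not <8, s = 15-1 = 14; q=49
s+q = 14+49 = 63

63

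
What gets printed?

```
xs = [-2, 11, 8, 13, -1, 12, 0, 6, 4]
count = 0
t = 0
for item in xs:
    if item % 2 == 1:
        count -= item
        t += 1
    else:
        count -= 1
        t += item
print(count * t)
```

-899

item=-2: not odd, count = 0-1 = -1; t=-2
item=11: odd, count = (-1)-11 = -12; t=-1
item=8: not odd, count = (-12)-1 = -13; t=7
item=13: odd, count = (-13)-13 = -26; t=8
item=-1: odd, count = (-26)-(-1) = -25; t=9
item=12: not odd, count = (-25)-1 = -26; t=21
item=0: not odd, count = (-26)-1 = -27; t=21
item=6: not odd, count = (-27)-1 = -28; t=27
item=4: not odd, count = (-28)-1 = -29; t=31
count*t = (-29)*31 = -899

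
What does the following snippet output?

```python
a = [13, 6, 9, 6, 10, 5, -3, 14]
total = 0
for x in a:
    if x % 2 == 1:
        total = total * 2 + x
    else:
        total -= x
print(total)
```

x=13: odd, total = 0*2+13 = 13
x=6: not odd, total = 13-6 = 7
x=9: odd, total = 7*2+9 = 23
x=6: not odd, total = 23-6 = 17
x=10: not odd, total = 17-10 = 7
x=5: odd, total = 7*2+5 = 19
x=-3: odd, total = 19*2+(-3) = 35
x=14: not odd, total = 35-14 = 21

21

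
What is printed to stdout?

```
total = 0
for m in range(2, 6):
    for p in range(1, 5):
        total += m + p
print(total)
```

96

m=2,p=1: total = 0+3 = 3
m=2,p=2: total = 3+4 = 7
m=2,p=3: total = 7+5 = 12
m=2,p=4: total = 12+6 = 18
m=3,p=1: total = 18+4 = 22
m=3,p=2: total = 22+5 = 27
m=3,p=3: total = 27+6 = 33
m=3,p=4: total = 33+7 = 40
m=4,p=1: total = 40+5 = 45
m=4,p=2: total = 45+6 = 51
m=4,p=3: total = 51+7 = 58
m=4,p=4: total = 58+8 = 66
m=5,p=1: total = 66+6 = 72
m=5,p=2: total = 72+7 = 79
m=5,p=3: total = 79+8 = 87
m=5,p=4: total = 87+9 = 96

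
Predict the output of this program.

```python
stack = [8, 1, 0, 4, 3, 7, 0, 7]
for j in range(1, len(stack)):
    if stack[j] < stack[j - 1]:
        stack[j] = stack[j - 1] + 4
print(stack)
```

j=1: 1<8, stack[1] = 8+4 = 12 → [8, 12, 0, 4, 3, 7, 0, 7]
j=2: 0<12, stack[2] = 12+4 = 16 → [8, 12, 16, 4, 3, 7, 0, 7]
j=3: 4<16, stack[3] = 16+4 = 20 → [8, 12, 16, 20, 3, 7, 0, 7]
j=4: 3<20, stack[4] = 20+4 = 24 → [8, 12, 16, 20, 24, 7, 0, 7]
j=5: 7<24, stack[5] = 24+4 = 28 → [8, 12, 16, 20, 24, 28, 0, 7]
j=6: 0<28, stack[6] = 28+4 = 32 → [8, 12, 16, 20, 24, 28, 32, 7]
j=7: 7<32, stack[7] = 32+4 = 36 → [8, 12, 16, 20, 24, 28, 32, 36]

[8, 12, 16, 20, 24, 28, 32, 36]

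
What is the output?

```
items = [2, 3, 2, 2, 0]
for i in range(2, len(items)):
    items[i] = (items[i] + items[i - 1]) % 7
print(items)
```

i=2: items[2] = (2+3)%7 = 5 → [2, 3, 5, 2, 0]
i=3: items[3] = (2+5)%7 = 0 → [2, 3, 5, 0, 0]
i=4: items[4] = (0+0)%7 = 0 → [2, 3, 5, 0, 0]

[2, 3, 5, 0, 0]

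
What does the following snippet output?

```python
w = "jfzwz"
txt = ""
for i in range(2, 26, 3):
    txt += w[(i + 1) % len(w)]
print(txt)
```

i=2: add w[3]='w' → 'w'
i=5: add w[1]='f' → 'wf'
i=8: add w[4]='z' → 'wfz'
i=11: add w[2]='z' → 'wfzz'
i=14: add w[0]='j' → 'wfzzj'
i=17: add w[3]='w' → 'wfzzjw'
i=20: add w[1]='f' → 'wfzzjwf'
i=23: add w[4]='z' → 'wfzzjwfz'

wfzzjwfz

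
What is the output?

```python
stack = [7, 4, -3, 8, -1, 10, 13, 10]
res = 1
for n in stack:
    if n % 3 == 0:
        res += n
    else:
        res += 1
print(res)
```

5

n=7: not %3==0, res = 1+1 = 2
n=4: not %3==0, res = 2+1 = 3
n=-3: %3==0, res = 3+(-3) = 0
n=8: not %3==0, res = 0+1 = 1
n=-1: not %3==0, res = 1+1 = 2
n=10: not %3==0, res = 2+1 = 3
n=13: not %3==0, res = 3+1 = 4
n=10: not %3==0, res = 4+1 = 5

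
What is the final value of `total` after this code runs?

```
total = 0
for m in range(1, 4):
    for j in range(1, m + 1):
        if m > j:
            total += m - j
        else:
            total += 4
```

16

m=1,j=1: not 1>1, total = 0+4 = 4
m=2,j=1: 2>1, total = 4+1 = 5
m=2,j=2: not 2>2, total = 5+4 = 9
m=3,j=1: 3>1, total = 9+2 = 11
m=3,j=2: 3>2, total = 11+1 = 12
m=3,j=3: not 3>3, total = 12+4 = 16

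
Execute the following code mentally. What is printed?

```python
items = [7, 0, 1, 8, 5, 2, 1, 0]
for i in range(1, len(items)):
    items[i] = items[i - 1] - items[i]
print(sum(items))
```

i=1: items[1] = 7-0 = 7 → [7, 7, 1, 8, 5, 2, 1, 0]
i=2: items[2] = 7-1 = 6 → [7, 7, 6, 8, 5, 2, 1, 0]
i=3: items[3] = 6-8 = -2 → [7, 7, 6, -2, 5, 2, 1, 0]
i=4: items[4] = (-2)-5 = -7 → [7, 7, 6, -2, -7, 2, 1, 0]
i=5: items[5] = (-7)-2 = -9 → [7, 7, 6, -2, -7, -9, 1, 0]
i=6: items[6] = (-9)-1 = -10 → [7, 7, 6, -2, -7, -9, -10, 0]
i=7: items[7] = (-10)-0 = -10 → [7, 7, 6, -2, -7, -9, -10, -10]
sum = -18

-18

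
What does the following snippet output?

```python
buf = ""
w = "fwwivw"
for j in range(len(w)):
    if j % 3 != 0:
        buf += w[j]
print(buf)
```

j=0: skip
j=1: add 'w' → 'w'
j=2: add 'w' → 'ww'
j=3: skip
j=4: add 'v' → 'wwv'
j=5: add 'w' → 'wwvw'

wwvw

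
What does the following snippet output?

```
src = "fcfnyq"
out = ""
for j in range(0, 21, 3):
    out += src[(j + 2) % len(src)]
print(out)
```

j=0: add src[2]='f' → 'f'
j=3: add src[5]='q' → 'fq'
j=6: add src[2]='f' → 'fqf'
j=9: add src[5]='q' → 'fqfq'
j=12: add src[2]='f' → 'fqfqf'
j=15: add src[5]='q' → 'fqfqfq'
j=18: add src[2]='f' → 'fqfqfqf'

fqfqfqf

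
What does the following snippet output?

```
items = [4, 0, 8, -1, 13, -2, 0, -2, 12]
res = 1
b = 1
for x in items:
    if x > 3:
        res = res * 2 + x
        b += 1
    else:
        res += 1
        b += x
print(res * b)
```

0

x=4: >3, res = 1*2+4 = 6; b=2
x=0: not >3, res = 6+1 = 7; b=2
x=8: >3, res = 7*2+8 = 22; b=3
x=-1: not >3, res = 22+1 = 23; b=2
x=13: >3, res = 23*2+13 = 59; b=3
x=-2: not >3, res = 59+1 = 60; b=1
x=0: not >3, res = 60+1 = 61; b=1
x=-2: not >3, res = 61+1 = 62; b=-1
x=12: >3, res = 62*2+12 = 136; b=0
res*b = 136*0 = 0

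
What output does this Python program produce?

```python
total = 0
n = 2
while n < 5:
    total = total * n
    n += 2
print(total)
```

0

n=2: total = 0*2 = 0
n=4: total = 0*4 = 0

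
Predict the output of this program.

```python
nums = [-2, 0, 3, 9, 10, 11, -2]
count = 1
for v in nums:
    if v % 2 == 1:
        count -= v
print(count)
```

-22

v=-2: not odd
v=0: not odd
v=3: odd, count = 1-3 = -2
v=9: odd, count = (-2)-9 = -11
v=10: not odd
v=11: odd, count = (-11)-11 = -22
v=-2: not odd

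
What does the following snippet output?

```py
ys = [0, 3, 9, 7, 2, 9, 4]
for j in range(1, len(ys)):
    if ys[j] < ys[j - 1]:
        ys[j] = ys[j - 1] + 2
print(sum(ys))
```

j=1: 3>=0, unchanged → [0, 3, 9, 7, 2, 9, 4]
j=2: 9>=3, unchanged → [0, 3, 9, 7, 2, 9, 4]
j=3: 7<9, ys[3] = 9+2 = 11 → [0, 3, 9, 11, 2, 9, 4]
j=4: 2<11, ys[4] = 11+2 = 13 → [0, 3, 9, 11, 13, 9, 4]
j=5: 9<13, ys[5] = 13+2 = 15 → [0, 3, 9, 11, 13, 15, 4]
j=6: 4<15, ys[6] = 15+2 = 17 → [0, 3, 9, 11, 13, 15, 17]
sum = 68

68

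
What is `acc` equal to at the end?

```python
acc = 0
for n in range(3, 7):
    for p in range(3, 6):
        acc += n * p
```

216

n=3,p=3: acc = 0+9 = 9
n=3,p=4: acc = 9+12 = 21
n=3,p=5: acc = 21+15 = 36
n=4,p=3: acc = 36+12 = 48
n=4,p=4: acc = 48+16 = 64
n=4,p=5: acc = 64+20 = 84
n=5,p=3: acc = 84+15 = 99
n=5,p=4: acc = 99+20 = 119
n=5,p=5: acc = 119+25 = 144
n=6,p=3: acc = 144+18 = 162
n=6,p=4: acc = 162+24 = 186
n=6,p=5: acc = 186+30 = 216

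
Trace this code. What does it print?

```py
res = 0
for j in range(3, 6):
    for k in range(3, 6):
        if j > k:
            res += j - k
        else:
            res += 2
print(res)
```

j=3,k=3: not 3>3, res = 0+2 = 2
j=3,k=4: not 3>4, res = 2+2 = 4
j=3,k=5: not 3>5, res = 4+2 = 6
j=4,k=3: 4>3, res = 6+1 = 7
j=4,k=4: not 4>4, res = 7+2 = 9
j=4,k=5: not 4>5, res = 9+2 = 11
j=5,k=3: 5>3, res = 11+2 = 13
j=5,k=4: 5>4, res = 13+1 = 14
j=5,k=5: not 5>5, res = 14+2 = 16

16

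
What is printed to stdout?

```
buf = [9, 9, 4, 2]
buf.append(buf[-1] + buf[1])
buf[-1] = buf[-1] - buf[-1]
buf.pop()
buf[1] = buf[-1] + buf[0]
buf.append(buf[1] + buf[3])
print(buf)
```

[9, 11, 4, 2, 13]

append buf[-1]+buf[1] = 2+9 = 11 → [9, 9, 4, 2, 11]
buf[-1] = buf[-1]-buf[-1] = 11-11 = 0 → [9, 9, 4, 2, 0]
pop() removes 0 → [9, 9, 4, 2]
buf[1] = buf[-1]+buf[0] = 2+9 = 11 → [9, 11, 4, 2]
append buf[1]+buf[3] = 11+2 = 13 → [9, 11, 4, 2, 13]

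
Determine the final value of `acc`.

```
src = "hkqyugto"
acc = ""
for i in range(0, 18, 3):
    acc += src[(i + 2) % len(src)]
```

'qghytk'

i=0: add src[2]='q' → 'q'
i=3: add src[5]='g' → 'qg'
i=6: add src[0]='h' → 'qgh'
i=9: add src[3]='y' → 'qghy'
i=12: add src[6]='t' → 'qghyt'
i=15: add src[1]='k' → 'qghytk'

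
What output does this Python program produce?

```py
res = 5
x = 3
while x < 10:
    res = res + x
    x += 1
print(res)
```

x=3: res = 5+3 = 8
x=4: res = 8+4 = 12
x=5: res = 12+5 = 17
x=6: res = 17+6 = 23
x=7: res = 23+7 = 30
x=8: res = 30+8 = 38
x=9: res = 38+9 = 47

47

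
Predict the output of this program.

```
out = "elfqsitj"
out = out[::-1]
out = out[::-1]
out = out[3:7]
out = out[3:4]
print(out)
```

t

reverse → 'jtisqfle'
reverse → 'elfqsitj'
slice [3:7] → 'qsit'
slice [3:4] → 't'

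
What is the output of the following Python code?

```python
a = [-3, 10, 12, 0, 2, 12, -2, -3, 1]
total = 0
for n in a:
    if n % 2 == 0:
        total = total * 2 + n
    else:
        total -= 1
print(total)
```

n=-3: not even, total = 0-1 = -1
n=10: even, total = (-1)*2+10 = 8
n=12: even, total = 8*2+12 = 28
n=0: even, total = 28*2+0 = 56
n=2: even, total = 56*2+2 = 114
n=12: even, total = 114*2+12 = 240
n=-2: even, total = 240*2+(-2) = 478
n=-3: not even, total = 478-1 = 477
n=1: not even, total = 477-1 = 476

476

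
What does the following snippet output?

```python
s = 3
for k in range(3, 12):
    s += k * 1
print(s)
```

66

k=3: s = 3+3*1 = 6
k=4: s = 6+4*1 = 10
k=5: s = 10+5*1 = 15
k=6: s = 15+6*1 = 21
k=7: s = 21+7*1 = 28
k=8: s = 28+8*1 = 36
k=9: s = 36+9*1 = 45
k=10: s = 45+10*1 = 55
k=11: s = 55+11*1 = 66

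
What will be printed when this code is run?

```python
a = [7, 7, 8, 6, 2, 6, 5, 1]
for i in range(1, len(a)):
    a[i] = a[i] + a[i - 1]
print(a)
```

i=1: a[1] = 7+7 = 14 → [7, 14, 8, 6, 2, 6, 5, 1]
i=2: a[2] = 8+14 = 22 → [7, 14, 22, 6, 2, 6, 5, 1]
i=3: a[3] = 6+22 = 28 → [7, 14, 22, 28, 2, 6, 5, 1]
i=4: a[4] = 2+28 = 30 → [7, 14, 22, 28, 30, 6, 5, 1]
i=5: a[5] = 6+30 = 36 → [7, 14, 22, 28, 30, 36, 5, 1]
i=6: a[6] = 5+36 = 41 → [7, 14, 22, 28, 30, 36, 41, 1]
i=7: a[7] = 1+41 = 42 → [7, 14, 22, 28, 30, 36, 41, 42]

[7, 14, 22, 28, 30, 36, 41, 42]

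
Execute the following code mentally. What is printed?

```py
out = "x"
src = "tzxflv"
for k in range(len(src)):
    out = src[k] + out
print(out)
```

vlfxztx

k=0: prepend 't' → 'tx'
k=1: prepend 'z' → 'ztx'
k=2: prepend 'x' → 'xztx'
k=3: prepend 'f' → 'fxztx'
k=4: prepend 'l' → 'lfxztx'
k=5: prepend 'v' → 'vlfxztx'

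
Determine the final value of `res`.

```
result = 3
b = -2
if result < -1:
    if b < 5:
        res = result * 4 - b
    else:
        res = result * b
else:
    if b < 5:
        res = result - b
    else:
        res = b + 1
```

5

result=3, b=-2
result < -1 is False; b < 5 is True
→ res = result - b = 5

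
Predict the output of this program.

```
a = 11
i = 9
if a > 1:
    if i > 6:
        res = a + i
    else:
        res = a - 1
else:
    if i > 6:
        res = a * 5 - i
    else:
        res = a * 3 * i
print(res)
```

20

a=11, i=9
a > 1 is True; i > 6 is True
→ res = a + i = 20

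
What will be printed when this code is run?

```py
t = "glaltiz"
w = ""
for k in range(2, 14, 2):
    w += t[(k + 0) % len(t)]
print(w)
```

atzlli

k=2: add t[2]='a' → 'a'
k=4: add t[4]='t' → 'at'
k=6: add t[6]='z' → 'atz'
k=8: add t[1]='l' → 'atzl'
k=10: add t[3]='l' → 'atzll'
k=12: add t[5]='i' → 'atzlli'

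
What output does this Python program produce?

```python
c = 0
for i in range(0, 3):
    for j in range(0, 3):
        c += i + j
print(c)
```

i=0,j=0: c = 0+0 = 0
i=0,j=1: c = 0+1 = 1
i=0,j=2: c = 1+2 = 3
i=1,j=0: c = 3+1 = 4
i=1,j=1: c = 4+2 = 6
i=1,j=2: c = 6+3 = 9
i=2,j=0: c = 9+2 = 11
i=2,j=1: c = 11+3 = 14
i=2,j=2: c = 14+4 = 18

18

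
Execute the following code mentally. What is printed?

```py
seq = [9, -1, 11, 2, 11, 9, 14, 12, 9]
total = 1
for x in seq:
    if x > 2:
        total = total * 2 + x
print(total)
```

x=9: >2, total = 1*2+9 = 11
x=-1: not >2
x=11: >2, total = 11*2+11 = 33
x=2: not >2
x=11: >2, total = 33*2+11 = 77
x=9: >2, total = 77*2+9 = 163
x=14: >2, total = 163*2+14 = 340
x=12: >2, total = 340*2+12 = 692
x=9: >2, total = 692*2+9 = 1393

1393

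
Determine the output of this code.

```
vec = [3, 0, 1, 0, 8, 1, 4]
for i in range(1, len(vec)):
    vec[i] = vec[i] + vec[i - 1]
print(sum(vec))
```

i=1: vec[1] = 0+3 = 3 → [3, 3, 1, 0, 8, 1, 4]
i=2: vec[2] = 1+3 = 4 → [3, 3, 4, 0, 8, 1, 4]
i=3: vec[3] = 0+4 = 4 → [3, 3, 4, 4, 8, 1, 4]
i=4: vec[4] = 8+4 = 12 → [3, 3, 4, 4, 12, 1, 4]
i=5: vec[5] = 1+12 = 13 → [3, 3, 4, 4, 12, 13, 4]
i=6: vec[6] = 4+13 = 17 → [3, 3, 4, 4, 12, 13, 17]
sum = 56

56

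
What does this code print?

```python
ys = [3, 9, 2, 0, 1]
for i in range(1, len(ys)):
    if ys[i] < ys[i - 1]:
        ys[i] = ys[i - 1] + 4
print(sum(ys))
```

i=1: 9>=3, unchanged → [3, 9, 2, 0, 1]
i=2: 2<9, ys[2] = 9+4 = 13 → [3, 9, 13, 0, 1]
i=3: 0<13, ys[3] = 13+4 = 17 → [3, 9, 13, 17, 1]
i=4: 1<17, ys[4] = 17+4 = 21 → [3, 9, 13, 17, 21]
sum = 63

63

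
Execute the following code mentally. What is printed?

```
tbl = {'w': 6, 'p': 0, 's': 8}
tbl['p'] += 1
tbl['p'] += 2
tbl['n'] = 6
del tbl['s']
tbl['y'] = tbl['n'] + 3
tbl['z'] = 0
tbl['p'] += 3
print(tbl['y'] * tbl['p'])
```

54

tbl['p'] = 0+1 = 1 → {'w': 6, 'p': 1, 's': 8}
tbl['p'] = 1+2 = 3 → {'w': 6, 'p': 3, 's': 8}
tbl['n'] = 6 → {'w': 6, 'p': 3, 's': 8, 'n': 6}
del 's' → {'w': 6, 'p': 3, 'n': 6}
tbl['y'] = tbl['n']+3 = 9 → {'w': 6, 'p': 3, 'n': 6, 'y': 9}
tbl['z'] = 0 → {'w': 6, 'p': 3, 'n': 6, 'y': 9, 'z': 0}
tbl['p'] = 3+3 = 6 → {'w': 6, 'p': 6, 'n': 6, 'y': 9, 'z': 0}
tbl['y']*tbl['p'] = 9*6 = 54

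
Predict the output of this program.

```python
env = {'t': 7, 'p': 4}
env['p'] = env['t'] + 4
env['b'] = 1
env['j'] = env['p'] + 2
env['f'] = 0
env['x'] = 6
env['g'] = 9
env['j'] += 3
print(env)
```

env['p'] = env['t']+4 = 11 → {'t': 7, 'p': 11}
env['b'] = 1 → {'t': 7, 'p': 11, 'b': 1}
env['j'] = env['p']+2 = 13 → {'t': 7, 'p': 11, 'b': 1, 'j': 13}
env['f'] = 0 → {'t': 7, 'p': 11, 'b': 1, 'j': 13, 'f': 0}
env['x'] = 6 → {'t': 7, 'p': 11, 'b': 1, 'j': 13, 'f': 0, 'x': 6}
env['g'] = 9 → {'t': 7, 'p': 11, 'b': 1, 'j': 13, 'f': 0, 'x': 6, 'g': 9}
env['j'] = 13+3 = 16 → {'t': 7, 'p': 11, 'b': 1, 'j': 16, 'f': 0, 'x': 6, 'g': 9}

{'t': 7, 'p': 11, 'b': 1, 'j': 16, 'f': 0, 'x': 6, 'g': 9}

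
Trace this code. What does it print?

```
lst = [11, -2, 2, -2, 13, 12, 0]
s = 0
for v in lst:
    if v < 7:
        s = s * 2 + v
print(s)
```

-12

v=11: not <7
v=-2: <7, s = 0*2+(-2) = -2
v=2: <7, s = (-2)*2+2 = -2
v=-2: <7, s = (-2)*2+(-2) = -6
v=13: not <7
v=12: not <7
v=0: <7, s = (-6)*2+0 = -12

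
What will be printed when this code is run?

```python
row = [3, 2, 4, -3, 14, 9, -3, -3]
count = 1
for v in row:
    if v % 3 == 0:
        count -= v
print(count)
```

v=3: %3==0, count = 1-3 = -2
v=2: not %3==0
v=4: not %3==0
v=-3: %3==0, count = (-2)-(-3) = 1
v=14: not %3==0
v=9: %3==0, count = 1-9 = -8
v=-3: %3==0, count = (-8)-(-3) = -5
v=-3: %3==0, count = (-5)-(-3) = -2

-2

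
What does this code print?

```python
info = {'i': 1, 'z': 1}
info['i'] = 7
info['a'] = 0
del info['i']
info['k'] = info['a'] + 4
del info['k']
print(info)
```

{'z': 1, 'a': 0}

info['i'] = 7 → {'i': 7, 'z': 1}
info['a'] = 0 → {'i': 7, 'z': 1, 'a': 0}
del 'i' → {'z': 1, 'a': 0}
info['k'] = info['a']+4 = 4 → {'z': 1, 'a': 0, 'k': 4}
del 'k' → {'z': 1, 'a': 0}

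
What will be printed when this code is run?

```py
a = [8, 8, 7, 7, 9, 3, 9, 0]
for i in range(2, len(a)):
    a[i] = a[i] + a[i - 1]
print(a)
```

i=2: a[2] = 7+8 = 15 → [8, 8, 15, 7, 9, 3, 9, 0]
i=3: a[3] = 7+15 = 22 → [8, 8, 15, 22, 9, 3, 9, 0]
i=4: a[4] = 9+22 = 31 → [8, 8, 15, 22, 31, 3, 9, 0]
i=5: a[5] = 3+31 = 34 → [8, 8, 15, 22, 31, 34, 9, 0]
i=6: a[6] = 9+34 = 43 → [8, 8, 15, 22, 31, 34, 43, 0]
i=7: a[7] = 0+43 = 43 → [8, 8, 15, 22, 31, 34, 43, 43]

[8, 8, 15, 22, 31, 34, 43, 43]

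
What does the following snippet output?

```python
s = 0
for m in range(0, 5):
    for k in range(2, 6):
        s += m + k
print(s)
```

110

m=0,k=2: s = 0+2 = 2
m=0,k=3: s = 2+3 = 5
m=0,k=4: s = 5+4 = 9
m=0,k=5: s = 9+5 = 14
m=1,k=2: s = 14+3 = 17
m=1,k=3: s = 17+4 = 21
m=1,k=4: s = 21+5 = 26
m=1,k=5: s = 26+6 = 32
m=2,k=2: s = 32+4 = 36
m=2,k=3: s = 36+5 = 41
m=2,k=4: s = 41+6 = 47
m=2,k=5: s = 47+7 = 54
m=3,k=2: s = 54+5 = 59
m=3,k=3: s = 59+6 = 65
m=3,k=4: s = 65+7 = 72
m=3,k=5: s = 72+8 = 80
m=4,k=2: s = 80+6 = 86
m=4,k=3: s = 86+7 = 93
m=4,k=4: s = 93+8 = 101
m=4,k=5: s = 101+9 = 110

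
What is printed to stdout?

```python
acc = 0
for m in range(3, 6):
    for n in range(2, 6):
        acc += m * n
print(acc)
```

m=3,n=2: acc = 0+6 = 6
m=3,n=3: acc = 6+9 = 15
m=3,n=4: acc = 15+12 = 27
m=3,n=5: acc = 27+15 = 42
m=4,n=2: acc = 42+8 = 50
m=4,n=3: acc = 50+12 = 62
m=4,n=4: acc = 62+16 = 78
m=4,n=5: acc = 78+20 = 98
m=5,n=2: acc = 98+10 = 108
m=5,n=3: acc = 108+15 = 123
m=5,n=4: acc = 123+20 = 143
m=5,n=5: acc = 143+25 = 168

168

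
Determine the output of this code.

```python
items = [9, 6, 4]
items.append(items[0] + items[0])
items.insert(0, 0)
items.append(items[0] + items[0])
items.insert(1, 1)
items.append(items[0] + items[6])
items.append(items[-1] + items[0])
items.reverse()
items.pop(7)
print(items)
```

[0, 0, 0, 18, 4, 6, 9, 0]

append items[0]+items[0] = 9+9 = 18 → [9, 6, 4, 18]
insert 0 at 0 → [0, 9, 6, 4, 18]
append items[0]+items[0] = 0+0 = 0 → [0, 9, 6, 4, 18, 0]
insert 1 at 1 → [0, 1, 9, 6, 4, 18, 0]
append items[0]+items[6] = 0+0 = 0 → [0, 1, 9, 6, 4, 18, 0, 0]
append items[-1]+items[0] = 0+0 = 0 → [0, 1, 9, 6, 4, 18, 0, 0, 0]
reverse → [0, 0, 0, 18, 4, 6, 9, 1, 0]
pop(7) removes 1 → [0, 0, 0, 18, 4, 6, 9, 0]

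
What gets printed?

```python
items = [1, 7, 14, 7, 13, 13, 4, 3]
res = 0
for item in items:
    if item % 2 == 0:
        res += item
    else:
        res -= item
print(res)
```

item=1: not even, res = 0-1 = -1
item=7: not even, res = (-1)-7 = -8
item=14: even, res = (-8)+14 = 6
item=7: not even, res = 6-7 = -1
item=13: not even, res = (-1)-13 = -14
item=13: not even, res = (-14)-13 = -27
item=4: even, res = (-27)+4 = -23
item=3: not even, res = (-23)-3 = -26

-26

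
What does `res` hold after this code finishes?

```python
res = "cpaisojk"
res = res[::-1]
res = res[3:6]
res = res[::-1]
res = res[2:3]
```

's'

reverse → 'kjosiapc'
slice [3:6] → 'sia'
reverse → 'ais'
slice [2:3] → 's'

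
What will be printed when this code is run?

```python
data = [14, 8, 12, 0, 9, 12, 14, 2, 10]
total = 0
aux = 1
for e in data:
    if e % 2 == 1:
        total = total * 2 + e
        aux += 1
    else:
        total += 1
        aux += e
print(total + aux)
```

95

e=14: not odd, total = 0+1 = 1; aux=15
e=8: not odd, total = 1+1 = 2; aux=23
e=12: not odd, total = 2+1 = 3; aux=35
e=0: not odd, total = 3+1 = 4; aux=35
e=9: odd, total = 4*2+9 = 17; aux=36
e=12: not odd, total = 17+1 = 18; aux=48
e=14: not odd, total = 18+1 = 19; aux=62
e=2: not odd, total = 19+1 = 20; aux=64
e=10: not odd, total = 20+1 = 21; aux=74
total+aux = 21+74 = 95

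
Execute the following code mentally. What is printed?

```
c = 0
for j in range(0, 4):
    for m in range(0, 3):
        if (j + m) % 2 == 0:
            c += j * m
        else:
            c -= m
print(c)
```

2

j=0,m=0: even sum, c = 0+0 = 0
j=0,m=1: odd sum, c = 0-1 = -1
j=0,m=2: even sum, c = (-1)+0 = -1
j=1,m=0: odd sum, c = (-1)-0 = -1
j=1,m=1: even sum, c = (-1)+1 = 0
j=1,m=2: odd sum, c = 0-2 = -2
j=2,m=0: even sum, c = (-2)+0 = -2
j=2,m=1: odd sum, c = (-2)-1 = -3
j=2,m=2: even sum, c = (-3)+4 = 1
j=3,m=0: odd sum, c = 1-0 = 1
j=3,m=1: even sum, c = 1+3 = 4
j=3,m=2: odd sum, c = 4-2 = 2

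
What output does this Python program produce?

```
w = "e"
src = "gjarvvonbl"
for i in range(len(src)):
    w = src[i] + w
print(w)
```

i=0: prepend 'g' → 'ge'
i=1: prepend 'j' → 'jge'
i=2: prepend 'a' → 'ajge'
i=3: prepend 'r' → 'rajge'
i=4: prepend 'v' → 'vrajge'
i=5: prepend 'v' → 'vvrajge'
i=6: prepend 'o' → 'ovvrajge'
i=7: prepend 'n' → 'novvrajge'
i=8: prepend 'b' → 'bnovvrajge'
i=9: prepend 'l' → 'lbnovvrajge'

lbnovvrajge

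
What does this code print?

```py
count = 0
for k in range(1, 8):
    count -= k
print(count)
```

k=1: count = 0-1 = -1
k=2: count = (-1)-2 = -3
k=3: count = (-3)-3 = -6
k=4: count = (-6)-4 = -10
k=5: count = (-10)-5 = -15
k=6: count = (-15)-6 = -21
k=7: count = (-21)-7 = -28

-28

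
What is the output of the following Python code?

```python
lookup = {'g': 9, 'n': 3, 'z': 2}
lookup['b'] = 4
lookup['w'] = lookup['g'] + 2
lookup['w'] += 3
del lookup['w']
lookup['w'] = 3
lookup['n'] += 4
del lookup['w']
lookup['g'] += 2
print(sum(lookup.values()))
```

lookup['b'] = 4 → {'g': 9, 'n': 3, 'z': 2, 'b': 4}
lookup['w'] = lookup['g']+2 = 11 → {'g': 9, 'n': 3, 'z': 2, 'b': 4, 'w': 11}
lookup['w'] = 11+3 = 14 → {'g': 9, 'n': 3, 'z': 2, 'b': 4, 'w': 14}
del 'w' → {'g': 9, 'n': 3, 'z': 2, 'b': 4}
lookup['w'] = 3 → {'g': 9, 'n': 3, 'z': 2, 'b': 4, 'w': 3}
lookup['n'] = 3+4 = 7 → {'g': 9, 'n': 7, 'z': 2, 'b': 4, 'w': 3}
del 'w' → {'g': 9, 'n': 7, 'z': 2, 'b': 4}
lookup['g'] = 9+2 = 11 → {'g': 11, 'n': 7, 'z': 2, 'b': 4}
sum of values = 24

24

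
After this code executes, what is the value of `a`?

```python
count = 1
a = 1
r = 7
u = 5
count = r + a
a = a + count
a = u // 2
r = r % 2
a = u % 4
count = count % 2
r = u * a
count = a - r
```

count = 7+1 = 8
a = 1+8 = 9
a = 5//2 = 2
r = 7%2 = 1
a = 5%4 = 1
count = 8%2 = 0
r = 5*1 = 5
count = 1-5 = -4

1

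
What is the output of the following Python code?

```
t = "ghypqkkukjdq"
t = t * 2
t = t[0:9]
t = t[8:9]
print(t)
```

k

repeat ×2 → 'ghypqkkukjdqghypqkkukjdq'
slice [0:9] → 'ghypqkkuk'
slice [8:9] → 'k'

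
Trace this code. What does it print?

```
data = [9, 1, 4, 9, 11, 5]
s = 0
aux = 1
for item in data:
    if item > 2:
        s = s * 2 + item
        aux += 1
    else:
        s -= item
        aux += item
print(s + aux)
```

230

item=9: >2, s = 0*2+9 = 9; aux=2
item=1: not >2, s = 9-1 = 8; aux=3
item=4: >2, s = 8*2+4 = 20; aux=4
item=9: >2, s = 20*2+9 = 49; aux=5
item=11: >2, s = 49*2+11 = 109; aux=6
item=5: >2, s = 109*2+5 = 223; aux=7
s+aux = 223+7 = 230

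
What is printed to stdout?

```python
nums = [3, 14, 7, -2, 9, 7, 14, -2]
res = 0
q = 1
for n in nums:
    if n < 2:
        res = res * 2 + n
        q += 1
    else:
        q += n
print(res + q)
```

n=3: not <2; q=4
n=14: not <2; q=18
n=7: not <2; q=25
n=-2: <2, res = 0*2+(-2) = -2; q=26
n=9: not <2; q=35
n=7: not <2; q=42
n=14: not <2; q=56
n=-2: <2, res = (-2)*2+(-2) = -6; q=57
res+q = (-6)+57 = 51

51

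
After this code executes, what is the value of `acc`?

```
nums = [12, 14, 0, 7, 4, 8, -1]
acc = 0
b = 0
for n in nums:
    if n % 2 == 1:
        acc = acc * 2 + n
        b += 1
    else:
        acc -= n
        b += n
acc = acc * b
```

n=12: not odd, acc = 0-12 = -12; b=12
n=14: not odd, acc = (-12)-14 = -26; b=26
n=0: not odd, acc = (-26)-0 = -26; b=26
n=7: odd, acc = (-26)*2+7 = -45; b=27
n=4: not odd, acc = (-45)-4 = -49; b=31
n=8: not odd, acc = (-49)-8 = -57; b=39
n=-1: odd, acc = (-57)*2+(-1) = -115; b=40
acc*b = (-115)*40 = -4600

-4600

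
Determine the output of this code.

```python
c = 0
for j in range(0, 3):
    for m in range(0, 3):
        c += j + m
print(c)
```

18

j=0,m=0: c = 0+0 = 0
j=0,m=1: c = 0+1 = 1
j=0,m=2: c = 1+2 = 3
j=1,m=0: c = 3+1 = 4
j=1,m=1: c = 4+2 = 6
j=1,m=2: c = 6+3 = 9
j=2,m=0: c = 9+2 = 11
j=2,m=1: c = 11+3 = 14
j=2,m=2: c = 14+4 = 18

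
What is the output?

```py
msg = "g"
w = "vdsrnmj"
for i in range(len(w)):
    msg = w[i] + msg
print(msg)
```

i=0: prepend 'v' → 'vg'
i=1: prepend 'd' → 'dvg'
i=2: prepend 's' → 'sdvg'
i=3: prepend 'r' → 'rsdvg'
i=4: prepend 'n' → 'nrsdvg'
i=5: prepend 'm' → 'mnrsdvg'
i=6: prepend 'j' → 'jmnrsdvg'

jmnrsdvg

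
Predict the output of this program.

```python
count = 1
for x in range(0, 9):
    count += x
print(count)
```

37

x=0: count = 1+0 = 1
x=1: count = 1+1 = 2
x=2: count = 2+2 = 4
x=3: count = 4+3 = 7
x=4: count = 7+4 = 11
x=5: count = 11+5 = 16
x=6: count = 16+6 = 22
x=7: count = 22+7 = 29
x=8: count = 29+8 = 37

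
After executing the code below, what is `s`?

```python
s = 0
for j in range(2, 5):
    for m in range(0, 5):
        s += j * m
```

90

j=2,m=0: s = 0+0 = 0
j=2,m=1: s = 0+2 = 2
j=2,m=2: s = 2+4 = 6
j=2,m=3: s = 6+6 = 12
j=2,m=4: s = 12+8 = 20
j=3,m=0: s = 20+0 = 20
j=3,m=1: s = 20+3 = 23
j=3,m=2: s = 23+6 = 29
j=3,m=3: s = 29+9 = 38
j=3,m=4: s = 38+12 = 50
j=4,m=0: s = 50+0 = 50
j=4,m=1: s = 50+4 = 54
j=4,m=2: s = 54+8 = 62
j=4,m=3: s = 62+12 = 74
j=4,m=4: s = 74+16 = 90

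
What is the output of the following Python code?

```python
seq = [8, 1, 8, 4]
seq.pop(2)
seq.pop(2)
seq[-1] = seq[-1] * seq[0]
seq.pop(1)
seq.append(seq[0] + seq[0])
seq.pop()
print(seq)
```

pop(2) removes 8 → [8, 1, 4]
pop(2) removes 4 → [8, 1]
seq[-1] = seq[-1]*seq[0] = 1*8 = 8 → [8, 8]
pop(1) removes 8 → [8]
append seq[0]+seq[0] = 8+8 = 16 → [8, 16]
pop() removes 16 → [8]

[8]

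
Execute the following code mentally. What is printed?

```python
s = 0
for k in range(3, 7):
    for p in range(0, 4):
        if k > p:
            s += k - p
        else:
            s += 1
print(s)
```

49

k=3,p=0: 3>0, s = 0+3 = 3
k=3,p=1: 3>1, s = 3+2 = 5
k=3,p=2: 3>2, s = 5+1 = 6
k=3,p=3: not 3>3, s = 6+1 = 7
k=4,p=0: 4>0, s = 7+4 = 11
k=4,p=1: 4>1, s = 11+3 = 14
k=4,p=2: 4>2, s = 14+2 = 16
k=4,p=3: 4>3, s = 16+1 = 17
k=5,p=0: 5>0, s = 17+5 = 22
k=5,p=1: 5>1, s = 22+4 = 26
k=5,p=2: 5>2, s = 26+3 = 29
k=5,p=3: 5>3, s = 29+2 = 31
k=6,p=0: 6>0, s = 31+6 = 37
k=6,p=1: 6>1, s = 37+5 = 42
k=6,p=2: 6>2, s = 42+4 = 46
k=6,p=3: 6>3, s = 46+3 = 49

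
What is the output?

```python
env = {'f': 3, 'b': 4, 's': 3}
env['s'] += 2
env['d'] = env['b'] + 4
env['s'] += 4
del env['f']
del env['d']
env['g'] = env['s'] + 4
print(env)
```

env['s'] = 3+2 = 5 → {'f': 3, 'b': 4, 's': 5}
env['d'] = env['b']+4 = 8 → {'f': 3, 'b': 4, 's': 5, 'd': 8}
env['s'] = 5+4 = 9 → {'f': 3, 'b': 4, 's': 9, 'd': 8}
del 'f' → {'b': 4, 's': 9, 'd': 8}
del 'd' → {'b': 4, 's': 9}
env['g'] = env['s']+4 = 13 → {'b': 4, 's': 9, 'g': 13}

{'b': 4, 's': 9, 'g': 13}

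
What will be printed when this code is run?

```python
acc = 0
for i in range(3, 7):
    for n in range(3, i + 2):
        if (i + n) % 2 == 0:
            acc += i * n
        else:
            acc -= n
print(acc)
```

i=3,n=3: even sum, acc = 0+9 = 9
i=3,n=4: odd sum, acc = 9-4 = 5
i=4,n=3: odd sum, acc = 5-3 = 2
i=4,n=4: even sum, acc = 2+16 = 18
i=4,n=5: odd sum, acc = 18-5 = 13
i=5,n=3: even sum, acc = 13+15 = 28
i=5,n=4: odd sum, acc = 28-4 = 24
i=5,n=5: even sum, acc = 24+25 = 49
i=5,n=6: odd sum, acc = 49-6 = 43
i=6,n=3: odd sum, acc = 43-3 = 40
i=6,n=4: even sum, acc = 40+24 = 64
i=6,n=5: odd sum, acc = 64-5 = 59
i=6,n=6: even sum, acc = 59+36 = 95
i=6,n=7: odd sum, acc = 95-7 = 88

88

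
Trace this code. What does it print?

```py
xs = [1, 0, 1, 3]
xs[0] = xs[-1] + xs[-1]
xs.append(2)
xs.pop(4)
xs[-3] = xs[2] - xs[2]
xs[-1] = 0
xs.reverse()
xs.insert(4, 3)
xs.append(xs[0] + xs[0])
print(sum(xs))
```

xs[0] = xs[-1]+xs[-1] = 3+3 = 6 → [6, 0, 1, 3]
append 2 → [6, 0, 1, 3, 2]
pop(4) removes 2 → [6, 0, 1, 3]
xs[-3] = xs[2]-xs[2] = 1-1 = 0 → [6, 0, 1, 3]
xs[-1] = 0 → [6, 0, 1, 0]
reverse → [0, 1, 0, 6]
insert 3 at 4 → [0, 1, 0, 6, 3]
append xs[0]+xs[0] = 0+0 = 0 → [0, 1, 0, 6, 3, 0]
sum = 10

10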